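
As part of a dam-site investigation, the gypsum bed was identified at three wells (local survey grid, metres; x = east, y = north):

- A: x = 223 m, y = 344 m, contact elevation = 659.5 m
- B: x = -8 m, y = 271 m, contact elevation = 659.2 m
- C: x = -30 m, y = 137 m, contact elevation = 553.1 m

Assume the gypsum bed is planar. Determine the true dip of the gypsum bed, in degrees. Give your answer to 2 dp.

41.19°

Let the plane be z = a·x + b·y + c.
B−A: −231a − 73b = −0.3;  C−A: −253a − 207b = −106.4.
Solving gives a = −0.26254, b = 0.83490.
Gradient magnitude |∇z| = √(a² + b²) = √(0.06893 + 0.69705) = 0.87520.
True dip = arctan(0.87520) = 41.19°, dipping toward SSE (azimuth ≈ 163°).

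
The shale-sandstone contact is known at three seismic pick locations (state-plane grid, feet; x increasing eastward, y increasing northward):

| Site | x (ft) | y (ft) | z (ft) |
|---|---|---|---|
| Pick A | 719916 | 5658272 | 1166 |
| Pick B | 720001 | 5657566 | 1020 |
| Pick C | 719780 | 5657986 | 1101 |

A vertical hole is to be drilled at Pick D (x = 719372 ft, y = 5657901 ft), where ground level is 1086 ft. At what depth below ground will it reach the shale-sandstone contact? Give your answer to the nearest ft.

17 ft

Two edge vectors: Pick A→Pick B = (85, -706, -146), Pick A→Pick C = (-136, -286, -65).
Normal n = (Pick A→Pick B) × (Pick A→Pick C) = (4134, 25381, -120326).
So ∂z/∂x = −n_x/n_z = 0.03435666 and ∂z/∂y = −n_y/n_z = 0.21093529.
Intercept c from Pick A: 1166 − 24733.91 − 1193529.26 = −1217097.17.
At (719372, 5657901): z_contact = 24715.2 + 1193451.0 − 1217097.17 = 1069.1 ft.
Depth below ground = 1086 − 1069.1 = 17 ft.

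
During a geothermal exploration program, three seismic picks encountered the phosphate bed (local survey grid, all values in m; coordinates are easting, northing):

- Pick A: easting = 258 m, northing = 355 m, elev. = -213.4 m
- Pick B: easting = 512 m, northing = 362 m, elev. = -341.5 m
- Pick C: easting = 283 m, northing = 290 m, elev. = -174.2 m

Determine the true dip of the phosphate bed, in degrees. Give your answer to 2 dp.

Let the plane be z = a·easting + b·northing + c.
Pick B−Pick A: 254a + 7b = −128.1;  Pick C−Pick A: 25a − 65b = 39.2.
Solving gives a = −0.48260, b = −0.78869.
Gradient magnitude |∇z| = √(a² + b²) = √(0.23290 + 0.62203) = 0.92462.
True dip = arctan(0.92462) = 42.76°, dipping toward NNE (azimuth ≈ 031°).

42.76°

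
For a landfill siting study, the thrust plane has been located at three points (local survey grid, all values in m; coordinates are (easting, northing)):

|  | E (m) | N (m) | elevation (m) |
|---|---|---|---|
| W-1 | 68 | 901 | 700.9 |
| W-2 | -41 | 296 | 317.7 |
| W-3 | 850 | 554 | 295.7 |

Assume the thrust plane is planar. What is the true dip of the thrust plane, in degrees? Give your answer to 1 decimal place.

Two edge vectors: W-1→W-2 = (-109, -605, -383.2), W-1→W-3 = (782, -347, -405.2).
Normal n = (W-1→W-2) × (W-1→W-3) = (112175.6, -343829.2, 510933).
So ∂z/∂E = −n_x/n_z = −0.21955 and ∂z/∂N = −n_y/n_z = 0.67294.
Gradient magnitude |∇z| = √(a² + b²) = √(0.04820 + 0.45285) = 0.70785.
True dip = arctan(0.70785) = 35.3°, dipping toward SSE (azimuth ≈ 162°).

35.3°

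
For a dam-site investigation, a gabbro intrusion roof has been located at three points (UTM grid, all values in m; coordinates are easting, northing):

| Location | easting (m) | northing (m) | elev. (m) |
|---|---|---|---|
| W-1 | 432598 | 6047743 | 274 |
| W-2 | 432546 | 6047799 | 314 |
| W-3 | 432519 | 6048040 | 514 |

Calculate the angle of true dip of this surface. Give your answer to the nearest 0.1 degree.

Let the plane be z = a·easting + b·northing + c.
W-2−W-1: −52a + 56b = 40;  W-3−W-1: −79a + 297b = 240.
Solving gives a = 0.14156, b = 0.84574.
Gradient magnitude |∇z| = √(a² + b²) = √(0.02004 + 0.71527) = 0.85750.
True dip = arctan(0.85750) = 40.6°, dipping toward S (azimuth ≈ 190°).

40.6°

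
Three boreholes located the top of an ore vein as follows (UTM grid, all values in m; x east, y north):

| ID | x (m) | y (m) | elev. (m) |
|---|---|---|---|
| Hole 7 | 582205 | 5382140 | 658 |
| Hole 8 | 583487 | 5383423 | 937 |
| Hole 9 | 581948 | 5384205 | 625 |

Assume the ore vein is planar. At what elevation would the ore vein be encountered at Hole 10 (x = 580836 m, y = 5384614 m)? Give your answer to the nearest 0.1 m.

Two edge vectors: Hole 7→Hole 8 = (1282, 1283, 279), Hole 7→Hole 9 = (-257, 2065, -33).
Normal n = (Hole 7→Hole 8) × (Hole 7→Hole 9) = (-618474, -29397, 2977061).
So ∂z/∂x = −n_x/n_z = 0.207746499 and ∂z/∂y = −n_y/n_z = 0.009874504.
Intercept c from Hole 7: 658 − 120951.05 − 53145.96 = −173439.01.
At (580836, 5384614): z = 120666.6 + 53170.4 − 173439.01 = 398.0 m.

398.0 m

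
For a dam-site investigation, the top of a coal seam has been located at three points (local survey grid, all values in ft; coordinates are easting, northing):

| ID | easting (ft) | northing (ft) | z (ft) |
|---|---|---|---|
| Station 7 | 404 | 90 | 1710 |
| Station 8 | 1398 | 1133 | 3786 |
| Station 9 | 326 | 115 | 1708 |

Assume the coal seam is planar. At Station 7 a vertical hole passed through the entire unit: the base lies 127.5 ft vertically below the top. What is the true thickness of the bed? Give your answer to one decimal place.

Two edge vectors: Station 7→Station 8 = (994, 1043, 2076), Station 7→Station 9 = (-78, 25, -2).
Normal n = (Station 7→Station 8) × (Station 7→Station 9) = (-53986, -159940, 106204).
So ∂z/∂easting = −n_x/n_z = 0.50832 and ∂z/∂northing = −n_y/n_z = 1.50597.
|∇z| = √(a²+b²) = 1.58945, so dip δ = arctan(1.58945) = 57.82°.
True thickness = vertical thickness × cos δ = 127.5 × cos 57.82° = 67.9 ft.

67.9 ft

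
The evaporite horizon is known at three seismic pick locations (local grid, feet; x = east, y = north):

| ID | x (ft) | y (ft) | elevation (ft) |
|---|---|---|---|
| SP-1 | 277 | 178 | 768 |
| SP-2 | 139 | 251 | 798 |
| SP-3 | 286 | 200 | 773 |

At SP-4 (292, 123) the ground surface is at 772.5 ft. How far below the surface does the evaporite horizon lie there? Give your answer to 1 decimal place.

20.0 ft

Let the plane be z = a·x + b·y + c.
SP-2−SP-1: −138a + 73b = 30;  SP-3−SP-1: 9a + 22b = 5.
Solving gives a = −0.07988, b = 0.25995.
Then c = 768 − a·277 − b·178 = 743.86.
At (292, 123): z_contact = −23.33 + 31.97 + 743.86 = 752.50 ft.
Depth below ground = 772.5 − 752.50 = 20.0 ft.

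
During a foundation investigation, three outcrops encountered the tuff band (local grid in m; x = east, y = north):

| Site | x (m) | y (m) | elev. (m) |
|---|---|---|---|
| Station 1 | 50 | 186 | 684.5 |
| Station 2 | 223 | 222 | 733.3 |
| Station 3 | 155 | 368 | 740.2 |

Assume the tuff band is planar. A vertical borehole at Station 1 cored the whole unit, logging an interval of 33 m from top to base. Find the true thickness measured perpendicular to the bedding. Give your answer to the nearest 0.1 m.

31.6 m

Let the plane be z = a·x + b·y + c.
Station 2−Station 1: 173a + 36b = 48.8;  Station 3−Station 1: 105a + 182b = 55.7.
Solving gives a = 0.24819, b = 0.16286.
|∇z| = √(a²+b²) = 0.29685, so dip δ = arctan(0.29685) = 16.53°.
True thickness = vertical thickness × cos δ = 33 × cos 16.53° = 31.6 m.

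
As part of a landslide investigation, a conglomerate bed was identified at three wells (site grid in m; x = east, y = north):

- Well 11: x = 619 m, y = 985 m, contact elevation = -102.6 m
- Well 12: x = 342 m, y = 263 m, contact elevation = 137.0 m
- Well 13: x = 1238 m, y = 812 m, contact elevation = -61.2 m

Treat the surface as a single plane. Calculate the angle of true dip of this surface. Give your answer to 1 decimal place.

Let the plane be z = a·x + b·y + c.
Well 12−Well 11: −277a − 722b = 239.6;  Well 13−Well 11: 619a − 173b = 41.4.
Solving gives a = −0.02336, b = −0.32289.
Gradient magnitude |∇z| = √(a² + b²) = √(0.00055 + 0.10426) = 0.32374.
True dip = arctan(0.32374) = 17.9°, dipping toward N (azimuth ≈ 004°).

17.9°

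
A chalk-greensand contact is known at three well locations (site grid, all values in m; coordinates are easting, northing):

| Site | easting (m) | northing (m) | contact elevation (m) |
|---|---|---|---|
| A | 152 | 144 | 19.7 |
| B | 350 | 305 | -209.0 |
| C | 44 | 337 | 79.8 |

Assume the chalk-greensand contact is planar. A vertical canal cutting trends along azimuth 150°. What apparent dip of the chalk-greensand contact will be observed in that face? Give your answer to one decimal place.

15.9°

Let the plane be z = a·easting + b·northing + c.
B−A: 198a + 161b = −228.7;  C−A: −108a + 193b = 60.1.
Solving gives a = −0.96786, b = −0.23020.
Unit vector along 150° is (sin 150°, cos 150°) = (0.5000, -0.8660).
Slope in that direction = a·(0.5000) + b·(-0.8660) = −0.28457.
Apparent dip = arctan|0.28457| = 15.9° (true dip is 44.9°, so apparent ≤ true as expected).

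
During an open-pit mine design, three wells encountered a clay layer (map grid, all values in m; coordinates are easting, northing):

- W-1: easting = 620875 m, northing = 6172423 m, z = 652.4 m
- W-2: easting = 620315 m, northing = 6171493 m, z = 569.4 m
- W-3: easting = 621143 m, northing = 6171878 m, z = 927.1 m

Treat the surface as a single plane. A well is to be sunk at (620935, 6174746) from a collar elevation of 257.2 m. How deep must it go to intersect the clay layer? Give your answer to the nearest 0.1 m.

123.6 m

Two edge vectors: W-1→W-2 = (-560, -930, -83), W-1→W-3 = (268, -545, 274.7).
Normal n = (W-1→W-2) × (W-1→W-3) = (-300706, 131588, 554440).
So ∂z/∂easting = −n_x/n_z = 0.542359859 and ∂z/∂northing = −n_y/n_z = −0.237334969.
Intercept c from W-1: 652.4 − 336737.68 + 1464931.82 = 1128846.54.
At (620935, 6174746): z_contact = 336770.22 − 1465483.15 + 1128846.54 = 133.61 m.
Depth below ground = 257.2 − 133.61 = 123.6 m.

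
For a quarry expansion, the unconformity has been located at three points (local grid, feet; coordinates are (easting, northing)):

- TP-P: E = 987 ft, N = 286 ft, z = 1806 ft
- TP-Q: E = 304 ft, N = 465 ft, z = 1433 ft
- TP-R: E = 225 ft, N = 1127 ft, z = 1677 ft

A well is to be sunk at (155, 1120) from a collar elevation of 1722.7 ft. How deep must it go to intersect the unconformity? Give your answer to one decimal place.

Two edge vectors: TP-P→TP-Q = (-683, 179, -373), TP-P→TP-R = (-762, 841, -129).
Normal n = (TP-P→TP-Q) × (TP-P→TP-R) = (290602, 196119, -438005).
So ∂z/∂E = −n_x/n_z = 0.663467 and ∂z/∂N = −n_y/n_z = 0.447755.
Intercept c from TP-P: 1806 − 654.84 − 128.06 = 1023.10.
At (155, 1120): z_contact = 102.84 + 501.49 + 1023.10 = 1627.42 ft.
Depth below ground = 1722.7 − 1627.42 = 95.3 ft.

95.3 ft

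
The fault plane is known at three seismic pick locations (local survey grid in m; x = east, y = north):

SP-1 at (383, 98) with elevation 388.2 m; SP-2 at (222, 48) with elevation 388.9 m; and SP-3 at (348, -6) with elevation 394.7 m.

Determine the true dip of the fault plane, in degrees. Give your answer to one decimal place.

4.0°

Two edge vectors: SP-1→SP-2 = (-161, -50, 0.7), SP-1→SP-3 = (-35, -104, 6.5).
Normal n = (SP-1→SP-2) × (SP-1→SP-3) = (-252.2, 1022, 14994).
So ∂z/∂x = −n_x/n_z = 0.01682 and ∂z/∂y = −n_y/n_z = −0.06816.
Gradient magnitude |∇z| = √(a² + b²) = √(0.00028 + 0.00465) = 0.07021.
True dip = arctan(0.07021) = 4.0°, dipping toward NNW (azimuth ≈ 346°).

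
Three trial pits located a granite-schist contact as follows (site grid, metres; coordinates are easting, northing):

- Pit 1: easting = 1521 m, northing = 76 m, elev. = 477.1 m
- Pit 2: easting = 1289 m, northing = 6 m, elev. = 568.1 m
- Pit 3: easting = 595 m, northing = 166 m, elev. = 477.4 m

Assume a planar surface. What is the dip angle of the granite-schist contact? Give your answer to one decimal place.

44.6°

Let the plane be z = a·easting + b·northing + c.
Pit 2−Pit 1: −232a − 70b = 91;  Pit 3−Pit 1: −926a + 90b = 0.3.
Solving gives a = −0.09581, b = −0.98246.
Gradient magnitude |∇z| = √(a² + b²) = √(0.00918 + 0.96522) = 0.98712.
True dip = arctan(0.98712) = 44.6°, dipping toward N (azimuth ≈ 006°).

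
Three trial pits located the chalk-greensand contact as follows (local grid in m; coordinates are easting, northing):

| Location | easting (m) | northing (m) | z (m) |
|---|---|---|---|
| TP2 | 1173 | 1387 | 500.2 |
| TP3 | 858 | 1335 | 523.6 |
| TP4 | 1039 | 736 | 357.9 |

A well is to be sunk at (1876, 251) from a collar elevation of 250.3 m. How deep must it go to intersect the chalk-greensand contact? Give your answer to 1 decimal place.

Two edge vectors: TP2→TP3 = (-315, -52, 23.4), TP2→TP4 = (-134, -651, -142.3).
Normal n = (TP2→TP3) × (TP2→TP4) = (22633, -47960.1, 198097).
So ∂z/∂easting = −n_x/n_z = −0.114252 and ∂z/∂northing = −n_y/n_z = 0.242104.
Intercept c from TP2: 500.2 + 134.02 − 335.80 = 298.42.
At (1876, 251): z_contact = −214.34 + 60.77 + 298.42 = 144.85 m.
Depth below ground = 250.3 − 144.85 = 105.4 m.

105.4 m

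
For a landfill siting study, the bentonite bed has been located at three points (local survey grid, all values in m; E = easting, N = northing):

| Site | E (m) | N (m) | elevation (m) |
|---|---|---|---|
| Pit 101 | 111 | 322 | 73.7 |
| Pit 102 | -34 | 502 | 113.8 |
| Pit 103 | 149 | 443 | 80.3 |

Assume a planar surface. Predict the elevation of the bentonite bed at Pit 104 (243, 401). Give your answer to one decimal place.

Let the plane be z = a·E + b·N + c.
Pit 102−Pit 101: −145a + 180b = 40.1;  Pit 103−Pit 101: 38a + 121b = 6.6.
Solving gives a = −0.15026, b = 0.10173.
Then c = 73.7 − a·111 − b·322 = 57.62.
At (243, 401): z = −36.5 + 40.8 + 57.62 = 61.9 m.

61.9 m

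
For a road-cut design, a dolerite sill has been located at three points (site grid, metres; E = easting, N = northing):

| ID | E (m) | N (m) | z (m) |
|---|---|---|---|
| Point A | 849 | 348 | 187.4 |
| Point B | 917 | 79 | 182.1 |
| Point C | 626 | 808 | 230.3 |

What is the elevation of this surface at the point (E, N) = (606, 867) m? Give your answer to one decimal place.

233.1 m

Two edge vectors: Point A→Point B = (68, -269, -5.3), Point A→Point C = (-223, 460, 42.9).
Normal n = (Point A→Point B) × (Point A→Point C) = (-9102.1, -1735.3, -28707).
So ∂z/∂E = −n_x/n_z = −0.31707 and ∂z/∂N = −n_y/n_z = −0.06045.
Intercept c from Point A: 187.4 + 269.19 + 21.04 = 477.63.
At (606, 867): z = −192.1 − 52.4 + 477.63 = 233.1 m.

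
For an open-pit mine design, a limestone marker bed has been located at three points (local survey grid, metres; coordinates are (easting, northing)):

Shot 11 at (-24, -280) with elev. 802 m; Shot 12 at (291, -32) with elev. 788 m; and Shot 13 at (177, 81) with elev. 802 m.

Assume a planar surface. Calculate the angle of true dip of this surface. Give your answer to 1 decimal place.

5.2°

Two edge vectors: Shot 11→Shot 12 = (315, 248, -14), Shot 11→Shot 13 = (201, 361, 0).
Normal n = (Shot 11→Shot 12) × (Shot 11→Shot 13) = (5054, -2814, 63867).
So ∂z/∂E = −n_x/n_z = −0.07913 and ∂z/∂N = −n_y/n_z = 0.04406.
Gradient magnitude |∇z| = √(a² + b²) = √(0.00626 + 0.00194) = 0.09057.
True dip = arctan(0.09057) = 5.2°, dipping toward ESE (azimuth ≈ 119°).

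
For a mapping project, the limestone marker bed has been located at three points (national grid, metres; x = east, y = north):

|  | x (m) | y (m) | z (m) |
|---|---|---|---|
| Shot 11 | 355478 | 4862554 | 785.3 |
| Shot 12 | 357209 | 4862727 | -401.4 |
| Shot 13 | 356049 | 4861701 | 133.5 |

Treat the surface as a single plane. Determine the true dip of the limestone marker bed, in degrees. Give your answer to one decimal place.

Two edge vectors: Shot 11→Shot 12 = (1731, 173, -1186.7), Shot 11→Shot 13 = (571, -853, -651.8).
Normal n = (Shot 11→Shot 12) × (Shot 11→Shot 13) = (-1125016.5, 450660.1, -1575326).
So ∂z/∂x = −n_x/n_z = −0.71415 and ∂z/∂y = −n_y/n_z = 0.28607.
Gradient magnitude |∇z| = √(a² + b²) = √(0.51001 + 0.08184) = 0.76932.
True dip = arctan(0.76932) = 37.6°, dipping toward ESE (azimuth ≈ 112°).

37.6°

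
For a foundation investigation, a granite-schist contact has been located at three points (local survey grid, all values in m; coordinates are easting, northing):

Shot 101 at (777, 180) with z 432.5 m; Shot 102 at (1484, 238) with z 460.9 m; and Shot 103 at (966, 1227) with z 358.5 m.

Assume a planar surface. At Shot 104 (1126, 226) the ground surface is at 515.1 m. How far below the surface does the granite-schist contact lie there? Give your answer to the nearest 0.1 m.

70.0 m

Let the plane be z = a·easting + b·northing + c.
Shot 102−Shot 101: 707a + 58b = 28.4;  Shot 103−Shot 101: 189a + 1047b = −74.
Solving gives a = 0.046659, b = −0.079101.
Then c = 432.5 − a·777 − b·180 = 410.48.
At (1126, 226): z_contact = 52.54 − 17.88 + 410.48 = 445.15 m.
Depth below ground = 515.1 − 445.15 = 70.0 m.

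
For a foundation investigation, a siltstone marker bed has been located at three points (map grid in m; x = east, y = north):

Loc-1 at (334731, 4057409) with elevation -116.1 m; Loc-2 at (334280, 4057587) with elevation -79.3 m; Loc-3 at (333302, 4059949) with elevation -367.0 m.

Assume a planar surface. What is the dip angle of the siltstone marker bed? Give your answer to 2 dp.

13.61°

Two edge vectors: Loc-1→Loc-2 = (-451, 178, 36.8), Loc-1→Loc-3 = (-1429, 2540, -250.9).
Normal n = (Loc-1→Loc-2) × (Loc-1→Loc-3) = (-138132.2, -165743.1, -891178).
So ∂z/∂x = −n_x/n_z = −0.15500 and ∂z/∂y = −n_y/n_z = −0.18598.
Gradient magnitude |∇z| = √(a² + b²) = √(0.02402 + 0.03459) = 0.24210.
True dip = arctan(0.24210) = 13.61°, dipping toward NE (azimuth ≈ 040°).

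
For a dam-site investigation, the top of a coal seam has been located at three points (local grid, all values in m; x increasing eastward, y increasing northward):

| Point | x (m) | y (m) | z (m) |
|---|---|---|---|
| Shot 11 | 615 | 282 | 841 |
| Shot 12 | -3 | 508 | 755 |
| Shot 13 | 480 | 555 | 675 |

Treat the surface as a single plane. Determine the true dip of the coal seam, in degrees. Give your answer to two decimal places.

33.67°

Let the plane be z = a·x + b·y + c.
Shot 12−Shot 11: −618a + 226b = −86;  Shot 13−Shot 11: −135a + 273b = −166.
Solving gives a = −0.10157, b = −0.65829.
Gradient magnitude |∇z| = √(a² + b²) = √(0.01032 + 0.43334) = 0.66608.
True dip = arctan(0.66608) = 33.67°, dipping toward N (azimuth ≈ 009°).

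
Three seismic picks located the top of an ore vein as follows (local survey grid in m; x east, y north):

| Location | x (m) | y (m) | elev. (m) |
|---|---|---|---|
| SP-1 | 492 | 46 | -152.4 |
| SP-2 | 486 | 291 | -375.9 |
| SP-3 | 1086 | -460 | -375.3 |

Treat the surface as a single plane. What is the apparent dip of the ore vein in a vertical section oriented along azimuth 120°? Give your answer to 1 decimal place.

28.8°

Let the plane be z = a·x + b·y + c.
SP-2−SP-1: −6a + 245b = −223.5;  SP-3−SP-1: 594a − 506b = −222.9.
Solving gives a = −1.17690, b = −0.94107.
Unit vector along 120° is (sin 120°, cos 120°) = (0.8660, -0.5000).
Slope in that direction = a·(0.8660) + b·(-0.5000) = −0.54869.
Apparent dip = arctan|0.54869| = 28.8° (true dip is 56.4°, so apparent ≤ true as expected).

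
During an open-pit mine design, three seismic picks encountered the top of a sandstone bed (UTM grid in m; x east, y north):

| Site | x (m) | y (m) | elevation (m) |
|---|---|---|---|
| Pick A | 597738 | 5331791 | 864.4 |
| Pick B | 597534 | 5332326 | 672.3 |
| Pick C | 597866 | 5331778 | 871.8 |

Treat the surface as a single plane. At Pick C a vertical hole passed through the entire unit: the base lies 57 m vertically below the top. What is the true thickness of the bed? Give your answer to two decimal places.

Let the plane be z = a·x + b·y + c.
Pick B−Pick A: −204a + 535b = −192.1;  Pick C−Pick A: 128a − 13b = 7.4.
Solving gives a = 0.02220, b = −0.35060.
|∇z| = √(a²+b²) = 0.35130, so dip δ = arctan(0.35130) = 19.36°.
True thickness = vertical thickness × cos δ = 57 × cos 19.36° = 53.78 m.

53.78 m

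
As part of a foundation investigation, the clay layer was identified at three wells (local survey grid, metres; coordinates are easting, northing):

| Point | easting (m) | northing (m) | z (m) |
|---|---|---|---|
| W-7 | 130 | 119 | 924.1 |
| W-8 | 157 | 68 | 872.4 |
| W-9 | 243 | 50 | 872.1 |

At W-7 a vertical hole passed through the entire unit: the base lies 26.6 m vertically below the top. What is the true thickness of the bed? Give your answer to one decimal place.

Two edge vectors: W-7→W-8 = (27, -51, -51.7), W-7→W-9 = (113, -69, -52).
Normal n = (W-7→W-8) × (W-7→W-9) = (-915.3, -4438.1, 3900).
So ∂z/∂easting = −n_x/n_z = 0.23469 and ∂z/∂northing = −n_y/n_z = 1.13797.
|∇z| = √(a²+b²) = 1.16192, so dip δ = arctan(1.16192) = 49.28°.
True thickness = vertical thickness × cos δ = 26.6 × cos 49.28° = 17.4 m.

17.4 m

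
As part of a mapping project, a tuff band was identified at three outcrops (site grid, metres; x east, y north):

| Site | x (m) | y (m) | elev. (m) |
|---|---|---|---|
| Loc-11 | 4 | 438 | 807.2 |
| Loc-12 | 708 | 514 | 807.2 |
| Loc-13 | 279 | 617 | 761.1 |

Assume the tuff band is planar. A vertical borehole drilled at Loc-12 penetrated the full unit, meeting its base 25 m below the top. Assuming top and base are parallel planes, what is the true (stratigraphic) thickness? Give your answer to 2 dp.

Let the plane be z = a·x + b·y + c.
Loc-12−Loc-11: 704a + 76b = 0;  Loc-13−Loc-11: 275a + 179b = −46.1.
Solving gives a = 0.03333, b = −0.30875.
|∇z| = √(a²+b²) = 0.31054, so dip δ = arctan(0.31054) = 17.25°.
True thickness = vertical thickness × cos δ = 25 × cos 17.25° = 23.88 m.

23.88 m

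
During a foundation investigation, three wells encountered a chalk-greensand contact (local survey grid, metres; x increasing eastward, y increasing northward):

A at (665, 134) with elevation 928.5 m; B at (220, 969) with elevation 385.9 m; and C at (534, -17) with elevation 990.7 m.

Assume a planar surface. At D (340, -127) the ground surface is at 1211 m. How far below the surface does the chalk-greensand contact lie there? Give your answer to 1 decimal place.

Two edge vectors: A→B = (-445, 835, -542.6), A→C = (-131, -151, 62.2).
Normal n = (A→B) × (A→C) = (-29995.6, 98759.6, 176580).
So ∂z/∂x = −n_x/n_z = 0.16987 and ∂z/∂y = −n_y/n_z = −0.55929.
Intercept c from A: 928.5 − 112.96 + 74.94 = 890.48.
At (340, -127): z_contact = 57.76 + 71.03 + 890.48 = 1019.27 m.
Depth below ground = 1211 − 1019.27 = 191.7 m.

191.7 m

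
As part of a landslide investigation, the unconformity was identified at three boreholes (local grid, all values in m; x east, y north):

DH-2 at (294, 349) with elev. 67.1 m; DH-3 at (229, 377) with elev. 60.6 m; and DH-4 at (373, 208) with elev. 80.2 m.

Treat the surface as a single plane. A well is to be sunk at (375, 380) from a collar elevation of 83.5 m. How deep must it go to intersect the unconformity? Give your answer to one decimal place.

11.5 m

Two edge vectors: DH-2→DH-3 = (-65, 28, -6.5), DH-2→DH-4 = (79, -141, 13.1).
Normal n = (DH-2→DH-3) × (DH-2→DH-4) = (-549.7, 338, 6953).
So ∂z/∂x = −n_x/n_z = 0.07906 and ∂z/∂y = −n_y/n_z = −0.04861.
Intercept c from DH-2: 67.1 − 23.24 + 16.97 = 60.82.
At (375, 380): z_contact = 29.65 − 18.47 + 60.82 = 72.00 m.
Depth below ground = 83.5 − 72.00 = 11.5 m.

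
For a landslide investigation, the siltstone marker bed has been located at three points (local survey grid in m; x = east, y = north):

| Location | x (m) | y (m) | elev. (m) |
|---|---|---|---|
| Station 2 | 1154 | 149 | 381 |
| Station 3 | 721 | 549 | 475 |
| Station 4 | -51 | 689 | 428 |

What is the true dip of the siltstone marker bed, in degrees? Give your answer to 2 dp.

Let the plane be z = a·x + b·y + c.
Station 3−Station 2: −433a + 400b = 94;  Station 4−Station 2: −1205a + 540b = 47.
Solving gives a = 0.12878, b = 0.37440.
Gradient magnitude |∇z| = √(a² + b²) = √(0.01658 + 0.14018) = 0.39593.
True dip = arctan(0.39593) = 21.60°, dipping toward SSW (azimuth ≈ 199°).

21.60°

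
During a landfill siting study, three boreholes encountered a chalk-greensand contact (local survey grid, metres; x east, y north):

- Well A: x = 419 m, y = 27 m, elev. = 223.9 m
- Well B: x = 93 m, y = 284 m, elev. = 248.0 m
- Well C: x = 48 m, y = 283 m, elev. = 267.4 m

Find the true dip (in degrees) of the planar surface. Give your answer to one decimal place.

31.4°

Two edge vectors: Well A→Well B = (-326, 257, 24.1), Well A→Well C = (-371, 256, 43.5).
Normal n = (Well A→Well B) × (Well A→Well C) = (5009.9, 5239.9, 11891).
So ∂z/∂x = −n_x/n_z = −0.42132 and ∂z/∂y = −n_y/n_z = −0.44066.
Gradient magnitude |∇z| = √(a² + b²) = √(0.17751 + 0.19418) = 0.60967.
True dip = arctan(0.60967) = 31.4°, dipping toward NE (azimuth ≈ 044°).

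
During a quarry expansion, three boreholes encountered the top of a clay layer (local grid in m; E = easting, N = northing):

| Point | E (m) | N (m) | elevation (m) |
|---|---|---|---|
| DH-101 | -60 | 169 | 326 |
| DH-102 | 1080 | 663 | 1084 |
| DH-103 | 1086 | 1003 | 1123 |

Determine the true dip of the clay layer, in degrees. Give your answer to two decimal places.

Let the plane be z = a·E + b·N + c.
DH-102−DH-101: 1140a + 494b = 758;  DH-103−DH-101: 1146a + 834b = 797.
Solving gives a = 0.61995, b = 0.10377.
Gradient magnitude |∇z| = √(a² + b²) = √(0.38433 + 0.01077) = 0.62857.
True dip = arctan(0.62857) = 32.15°, dipping toward W (azimuth ≈ 260°).

32.15°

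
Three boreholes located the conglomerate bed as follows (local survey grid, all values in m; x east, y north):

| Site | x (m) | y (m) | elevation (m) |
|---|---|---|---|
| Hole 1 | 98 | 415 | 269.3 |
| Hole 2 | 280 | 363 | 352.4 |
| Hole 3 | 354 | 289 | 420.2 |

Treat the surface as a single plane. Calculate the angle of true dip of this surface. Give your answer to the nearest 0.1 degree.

34.9°

Two edge vectors: Hole 1→Hole 2 = (182, -52, 83.1), Hole 1→Hole 3 = (256, -126, 150.9).
Normal n = (Hole 1→Hole 2) × (Hole 1→Hole 3) = (2623.8, -6190.2, -9620).
So ∂z/∂x = −n_x/n_z = 0.27274 and ∂z/∂y = −n_y/n_z = −0.64347.
Gradient magnitude |∇z| = √(a² + b²) = √(0.07439 + 0.41406) = 0.69889.
True dip = arctan(0.69889) = 34.9°, dipping toward NNW (azimuth ≈ 337°).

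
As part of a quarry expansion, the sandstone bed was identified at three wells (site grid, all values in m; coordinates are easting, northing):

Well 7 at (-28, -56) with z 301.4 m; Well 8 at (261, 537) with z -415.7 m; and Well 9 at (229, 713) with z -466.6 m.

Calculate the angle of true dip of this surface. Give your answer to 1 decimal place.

Two edge vectors: Well 7→Well 8 = (289, 593, -717.1), Well 7→Well 9 = (257, 769, -768).
Normal n = (Well 7→Well 8) × (Well 7→Well 9) = (96025.9, 37657.3, 69840).
So ∂z/∂easting = −n_x/n_z = −1.37494 and ∂z/∂northing = −n_y/n_z = −0.53919.
Gradient magnitude |∇z| = √(a² + b²) = √(1.89046 + 0.29073) = 1.47689.
True dip = arctan(1.47689) = 55.9°, dipping toward ENE (azimuth ≈ 069°).

55.9°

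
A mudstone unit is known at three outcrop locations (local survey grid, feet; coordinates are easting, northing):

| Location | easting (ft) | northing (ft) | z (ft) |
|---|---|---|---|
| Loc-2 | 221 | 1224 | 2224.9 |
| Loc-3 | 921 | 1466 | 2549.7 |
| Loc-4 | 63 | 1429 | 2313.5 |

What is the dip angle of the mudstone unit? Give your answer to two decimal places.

33.87°

Let the plane be z = a·easting + b·northing + c.
Loc-3−Loc-2: 700a + 242b = 324.8;  Loc-4−Loc-2: −158a + 205b = 88.6.
Solving gives a = 0.24840, b = 0.62364.
Gradient magnitude |∇z| = √(a² + b²) = √(0.06170 + 0.38893) = 0.67129.
True dip = arctan(0.67129) = 33.87°, dipping toward SSW (azimuth ≈ 202°).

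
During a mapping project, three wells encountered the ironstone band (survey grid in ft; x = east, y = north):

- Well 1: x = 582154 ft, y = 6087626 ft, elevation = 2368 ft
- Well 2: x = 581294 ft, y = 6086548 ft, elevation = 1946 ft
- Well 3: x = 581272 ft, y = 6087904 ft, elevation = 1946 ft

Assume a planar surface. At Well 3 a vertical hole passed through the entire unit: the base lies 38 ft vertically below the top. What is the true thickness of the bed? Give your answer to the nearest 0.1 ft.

Let the plane be z = a·x + b·y + c.
Well 2−Well 1: −860a − 1078b = −422;  Well 3−Well 1: −882a + 278b = −422.
Solving gives a = 0.48092, b = 0.00780.
|∇z| = √(a²+b²) = 0.48098, so dip δ = arctan(0.48098) = 25.69°.
True thickness = vertical thickness × cos δ = 38 × cos 25.69° = 34.2 ft.

34.2 ft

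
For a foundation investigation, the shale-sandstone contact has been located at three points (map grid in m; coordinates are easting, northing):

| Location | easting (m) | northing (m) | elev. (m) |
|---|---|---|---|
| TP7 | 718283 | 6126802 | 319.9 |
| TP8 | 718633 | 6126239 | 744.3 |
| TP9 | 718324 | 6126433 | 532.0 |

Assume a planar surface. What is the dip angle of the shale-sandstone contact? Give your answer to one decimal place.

32.6°

Let the plane be z = a·easting + b·northing + c.
TP8−TP7: 350a − 563b = 424.4;  TP9−TP7: 41a − 369b = 212.1.
Solving gives a = 0.35064, b = −0.53584.
Gradient magnitude |∇z| = √(a² + b²) = √(0.12295 + 0.28712) = 0.64037.
True dip = arctan(0.64037) = 32.6°, dipping toward NNW (azimuth ≈ 327°).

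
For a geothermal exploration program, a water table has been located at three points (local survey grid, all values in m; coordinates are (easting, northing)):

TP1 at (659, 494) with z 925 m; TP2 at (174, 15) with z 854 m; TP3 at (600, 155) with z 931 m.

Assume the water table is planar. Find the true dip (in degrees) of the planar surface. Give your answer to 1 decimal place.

Let the plane be z = a·E + b·N + c.
TP2−TP1: −485a − 479b = −71;  TP3−TP1: −59a − 339b = 6.
Solving gives a = 0.19789, b = −0.05214.
Gradient magnitude |∇z| = √(a² + b²) = √(0.03916 + 0.00272) = 0.20464.
True dip = arctan(0.20464) = 11.6°, dipping toward WNW (azimuth ≈ 285°).

11.6°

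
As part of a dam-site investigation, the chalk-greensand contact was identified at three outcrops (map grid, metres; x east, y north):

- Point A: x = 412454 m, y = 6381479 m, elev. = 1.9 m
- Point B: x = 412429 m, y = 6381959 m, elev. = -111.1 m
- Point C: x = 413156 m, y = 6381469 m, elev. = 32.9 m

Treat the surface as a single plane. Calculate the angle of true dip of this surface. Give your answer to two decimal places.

Two edge vectors: Point A→Point B = (-25, 480, -113), Point A→Point C = (702, -10, 31).
Normal n = (Point A→Point B) × (Point A→Point C) = (13750, -78551, -336710).
So ∂z/∂x = −n_x/n_z = 0.04084 and ∂z/∂y = −n_y/n_z = −0.23329.
Gradient magnitude |∇z| = √(a² + b²) = √(0.00167 + 0.05442) = 0.23684.
True dip = arctan(0.23684) = 13.32°, dipping toward N (azimuth ≈ 350°).

13.32°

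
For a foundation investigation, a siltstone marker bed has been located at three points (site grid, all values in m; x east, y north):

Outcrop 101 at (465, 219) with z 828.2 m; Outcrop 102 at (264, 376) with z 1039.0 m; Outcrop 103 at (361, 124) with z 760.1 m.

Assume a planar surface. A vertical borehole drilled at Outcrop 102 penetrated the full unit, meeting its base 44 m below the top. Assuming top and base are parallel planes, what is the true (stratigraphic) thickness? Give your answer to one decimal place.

30.5 m

Let the plane be z = a·x + b·y + c.
Outcrop 102−Outcrop 101: −201a + 157b = 210.8;  Outcrop 103−Outcrop 101: −104a − 95b = −68.1.
Solving gives a = −0.26351, b = 1.00532.
|∇z| = √(a²+b²) = 1.03928, so dip δ = arctan(1.03928) = 46.10°.
True thickness = vertical thickness × cos δ = 44 × cos 46.10° = 30.5 m.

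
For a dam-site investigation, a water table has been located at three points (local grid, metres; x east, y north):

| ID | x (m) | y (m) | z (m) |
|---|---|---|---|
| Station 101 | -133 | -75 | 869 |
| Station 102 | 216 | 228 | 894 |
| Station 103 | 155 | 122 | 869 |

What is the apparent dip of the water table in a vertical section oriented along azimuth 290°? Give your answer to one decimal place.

Let the plane be z = a·x + b·y + c.
Station 102−Station 101: 349a + 303b = 25;  Station 103−Station 101: 288a + 197b = 0.
Solving gives a = −0.26606, b = 0.38896.
Unit vector along 290° is (sin 290°, cos 290°) = (-0.9397, 0.3420).
Slope in that direction = a·(-0.9397) + b·(0.3420) = 0.38304.
Apparent dip = arctan|0.38304| = 21.0° (true dip is 25.2°, so apparent ≤ true as expected).

21.0°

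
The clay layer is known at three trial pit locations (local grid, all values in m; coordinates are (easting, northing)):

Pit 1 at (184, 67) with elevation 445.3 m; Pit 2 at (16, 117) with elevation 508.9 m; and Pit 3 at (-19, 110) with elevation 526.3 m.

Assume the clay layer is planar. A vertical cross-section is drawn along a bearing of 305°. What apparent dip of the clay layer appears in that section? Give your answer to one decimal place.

13.0°

Let the plane be z = a·E + b·N + c.
Pit 2−Pit 1: −168a + 50b = 63.6;  Pit 3−Pit 1: −203a + 43b = 81.
Solving gives a = −0.44949, b = −0.23828.
Unit vector along 305° is (sin 305°, cos 305°) = (-0.8192, 0.5736).
Slope in that direction = a·(-0.8192) + b·(0.5736) = 0.23153.
Apparent dip = arctan|0.23153| = 13.0° (true dip is 27.0°, so apparent ≤ true as expected).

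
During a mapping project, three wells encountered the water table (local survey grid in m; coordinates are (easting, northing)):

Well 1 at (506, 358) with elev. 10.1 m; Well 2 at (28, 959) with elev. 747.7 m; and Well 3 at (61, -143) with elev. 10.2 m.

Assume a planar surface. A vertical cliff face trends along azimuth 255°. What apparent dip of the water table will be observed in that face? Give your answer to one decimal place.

Two edge vectors: Well 1→Well 2 = (-478, 601, 737.6), Well 1→Well 3 = (-445, -501, 0.1).
Normal n = (Well 1→Well 2) × (Well 1→Well 3) = (369597.7, -328184.2, 506923).
So ∂z/∂E = −n_x/n_z = −0.72910 and ∂z/∂N = −n_y/n_z = 0.64740.
Unit vector along 255° is (sin 255°, cos 255°) = (-0.9659, -0.2588).
Slope in that direction = a·(-0.9659) + b·(-0.2588) = 0.53670.
Apparent dip = arctan|0.53670| = 28.2° (true dip is 44.3°, so apparent ≤ true as expected).

28.2°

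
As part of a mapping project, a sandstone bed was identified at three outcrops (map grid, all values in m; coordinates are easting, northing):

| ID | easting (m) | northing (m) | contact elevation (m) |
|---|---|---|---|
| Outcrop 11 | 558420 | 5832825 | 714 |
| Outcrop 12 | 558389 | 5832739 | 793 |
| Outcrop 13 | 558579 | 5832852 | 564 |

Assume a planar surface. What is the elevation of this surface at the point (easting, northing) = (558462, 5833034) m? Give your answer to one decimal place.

Let the plane be z = a·easting + b·northing + c.
Outcrop 12−Outcrop 11: −31a − 86b = 79;  Outcrop 13−Outcrop 11: 159a + 27b = −150.
Solving gives a = −0.838747371, b = −0.616265483.
Then c = 714 − a·558420 − b·5832825 = 4063656.02.
At (558462, 5833034): z = −468408.5 − 3594697.5 + 4063656.02 = 550.0 m.

550.0 m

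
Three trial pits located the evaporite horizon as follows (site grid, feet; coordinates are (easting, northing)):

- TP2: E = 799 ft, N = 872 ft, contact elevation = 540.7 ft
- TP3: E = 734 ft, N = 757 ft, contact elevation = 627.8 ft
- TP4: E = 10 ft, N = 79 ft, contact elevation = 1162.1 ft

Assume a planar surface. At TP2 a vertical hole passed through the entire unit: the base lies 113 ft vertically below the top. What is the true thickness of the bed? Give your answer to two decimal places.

91.47 ft

Two edge vectors: TP2→TP3 = (-65, -115, 87.1), TP2→TP4 = (-789, -793, 621.4).
Normal n = (TP2→TP3) × (TP2→TP4) = (-2390.7, -28330.9, -39190).
So ∂z/∂E = −n_x/n_z = −0.06100 and ∂z/∂N = −n_y/n_z = −0.72291.
|∇z| = √(a²+b²) = 0.72548, so dip δ = arctan(0.72548) = 35.96°.
True thickness = vertical thickness × cos δ = 113 × cos 35.96° = 91.47 ft.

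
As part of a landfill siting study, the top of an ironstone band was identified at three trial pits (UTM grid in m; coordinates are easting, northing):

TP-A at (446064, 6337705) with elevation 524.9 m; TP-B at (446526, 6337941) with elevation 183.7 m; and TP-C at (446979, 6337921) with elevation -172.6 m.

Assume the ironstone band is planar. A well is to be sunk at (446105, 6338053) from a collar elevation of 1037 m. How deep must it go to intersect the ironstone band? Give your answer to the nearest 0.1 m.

514.1 m

Let the plane be z = a·easting + b·northing + c.
TP-B−TP-A: 462a + 236b = −341.2;  TP-C−TP-A: 915a + 216b = −697.5.
Solving gives a = −0.782715157, b = 0.086501705.
Then c = 524.9 − a·446064 − b·6337705 = −198556.33.
At (446105, 6338053): z_contact = −349173.14 + 548252.39 − 198556.33 = 522.91 m.
Depth below ground = 1037 − 522.91 = 514.1 m.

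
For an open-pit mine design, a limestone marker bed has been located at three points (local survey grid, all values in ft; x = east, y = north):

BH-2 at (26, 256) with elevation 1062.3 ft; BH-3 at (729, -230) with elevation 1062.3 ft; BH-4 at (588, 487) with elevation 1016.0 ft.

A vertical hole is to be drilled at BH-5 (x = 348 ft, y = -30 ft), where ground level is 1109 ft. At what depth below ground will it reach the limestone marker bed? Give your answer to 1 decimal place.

Let the plane be z = a·x + b·y + c.
BH-3−BH-2: 703a − 486b = 0;  BH-4−BH-2: 562a + 231b = −46.3.
Solving gives a = −0.05167, b = −0.07473.
Then c = 1062.3 − a·26 − b·256 = 1082.78.
At (348, -30): z_contact = −17.98 + 2.24 + 1082.78 = 1067.04 ft.
Depth below ground = 1109 − 1067.04 = 42.0 ft.

42.0 ft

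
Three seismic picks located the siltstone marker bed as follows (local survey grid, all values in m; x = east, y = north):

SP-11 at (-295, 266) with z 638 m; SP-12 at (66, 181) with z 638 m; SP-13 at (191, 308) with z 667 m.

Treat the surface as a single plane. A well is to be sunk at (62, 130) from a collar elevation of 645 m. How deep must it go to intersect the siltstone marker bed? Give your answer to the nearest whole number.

17 m

Two edge vectors: SP-11→SP-12 = (361, -85, 0), SP-11→SP-13 = (486, 42, 29).
Normal n = (SP-11→SP-12) × (SP-11→SP-13) = (-2465, -10469, 56472).
So ∂z/∂x = −n_x/n_z = 0.04365 and ∂z/∂y = −n_y/n_z = 0.18538.
Intercept c from SP-11: 638 + 12.88 − 49.31 = 601.56.
At (62, 130): z_contact = 2.7 + 24.1 + 601.56 = 628.4 m.
Depth below ground = 645 − 628.4 = 17 m.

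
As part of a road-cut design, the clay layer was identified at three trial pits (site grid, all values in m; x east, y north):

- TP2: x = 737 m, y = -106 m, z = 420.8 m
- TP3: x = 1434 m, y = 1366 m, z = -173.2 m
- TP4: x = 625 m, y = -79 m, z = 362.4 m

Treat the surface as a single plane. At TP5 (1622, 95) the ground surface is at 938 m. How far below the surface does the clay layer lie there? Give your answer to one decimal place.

Let the plane be z = a·x + b·y + c.
TP3−TP2: 697a + 1472b = −594;  TP4−TP2: −112a + 27b = −58.4.
Solving gives a = 0.380693, b = −0.583793.
Then c = 420.8 − a·737 − b·-106 = 78.35.
At (1622, 95): z_contact = 617.48 − 55.46 + 78.35 = 640.37 m.
Depth below ground = 938 − 640.37 = 297.6 m.

297.6 m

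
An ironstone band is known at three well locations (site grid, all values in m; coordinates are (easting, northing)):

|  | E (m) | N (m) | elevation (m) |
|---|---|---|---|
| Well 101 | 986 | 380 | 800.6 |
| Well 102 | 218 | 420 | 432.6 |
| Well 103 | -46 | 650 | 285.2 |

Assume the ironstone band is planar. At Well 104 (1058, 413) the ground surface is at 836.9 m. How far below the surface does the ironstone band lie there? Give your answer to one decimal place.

5.4 m

Two edge vectors: Well 101→Well 102 = (-768, 40, -368), Well 101→Well 103 = (-1032, 270, -515.4).
Normal n = (Well 101→Well 102) × (Well 101→Well 103) = (78744, -16051.2, -166080).
So ∂z/∂E = −n_x/n_z = 0.474133 and ∂z/∂N = −n_y/n_z = −0.096647.
Intercept c from Well 101: 800.6 − 467.50 + 36.73 = 369.83.
At (1058, 413): z_contact = 501.63 − 39.92 + 369.83 = 831.55 m.
Depth below ground = 836.9 − 831.55 = 5.4 m.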